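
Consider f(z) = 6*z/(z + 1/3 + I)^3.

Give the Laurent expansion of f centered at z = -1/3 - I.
Put w = z - (-1/3 - I), i.e. z = w - 1/3 - I. The denominator is w^3, so it suffices to rewrite the numerator in powers of w.

P(z) = 6*z
P(w - 1/3 - I) = -2 - 6*I + 6*w

Dividing each term by w^3:
  f = (-2 - 6*I)/w^3 + 6/w^2

Substituting back w = z + 1/3 + I:
  f(z) = (-2 - 6*I)/(z + 1/3 + I)^3 + 6/(z + 1/3 + I)^2

The series is finite because the numerator is a polynomial; the negative powers form the principal part.

Final answer: (-2 - 6*I)/(z + 1/3 + I)^3 + 6/(z + 1/3 + I)^2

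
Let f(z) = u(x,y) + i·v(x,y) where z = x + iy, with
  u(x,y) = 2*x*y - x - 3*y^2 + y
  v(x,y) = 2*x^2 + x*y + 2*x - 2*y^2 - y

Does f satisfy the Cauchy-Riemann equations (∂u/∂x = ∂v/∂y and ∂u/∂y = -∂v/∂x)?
∂u/∂x = 2*y - 1
∂v/∂y = x - 4*y - 1
∂u/∂y = 2*x - 6*y + 1
∂v/∂x = 4*x + y + 2
∂u/∂x ≠ ∂v/∂y and ∂u/∂y ≠ -∂v/∂x; the Cauchy-Riemann equations are not satisfied, so f is not analytic.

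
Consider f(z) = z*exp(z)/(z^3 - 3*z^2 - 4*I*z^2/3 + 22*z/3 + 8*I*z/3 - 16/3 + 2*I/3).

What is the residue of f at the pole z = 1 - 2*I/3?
(9/11 - 6*I/11)*exp(1 - 2*I/3)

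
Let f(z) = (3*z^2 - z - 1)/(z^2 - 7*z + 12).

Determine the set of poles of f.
The singularities of f are the zeros of the denominator. Factoring,
  z^2 - 7*z + 12 = (z - 3)*(z - 4)
so the candidates are z = 3, z = 4.

Check the numerator P(z) = 3*z^2 - z - 1 at each one:
  P(3) = 23 ≠ 0, so z = 3 is a (simple) pole.
  P(4) = 43 ≠ 0, so z = 4 is a (simple) pole.

Poles of f: {3, 4}

Final answer: {3, 4}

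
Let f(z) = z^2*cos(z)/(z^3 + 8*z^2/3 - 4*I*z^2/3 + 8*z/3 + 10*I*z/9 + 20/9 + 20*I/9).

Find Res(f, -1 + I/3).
(-2/17 - 19*I/68)*cos(1 - I/3)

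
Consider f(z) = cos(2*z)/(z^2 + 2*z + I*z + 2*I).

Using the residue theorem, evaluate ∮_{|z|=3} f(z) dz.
By the residue theorem, ∮_C f(z) dz = 2πi · (sum of the residues of f at the poles inside |z| = 3).

The denominator factors as (z + 2)*(z + I), so the singularities of f are simple poles at z = -2, z = -I.
  |-2|² = 4 < 9 = 3², so this pole is inside the contour.
  |-I|² = 1 < 9 = 3², so this pole is inside the contour.

With P(z) = cos(2*z) and Q(z) = z^2 + 2*z + I*z + 2*I, each pole is simple, so Res(f, z₀) = P(z₀)/Q'(z₀) with Q'(z) = 2*z + 2 + I.
  Res(f, -2) = P(-2)/Q'(-2) = (cos(4))/(-2 + I) = (-2/5 - I/5)*cos(4)
  Res(f, -I) = P(-I)/Q'(-I) = (cosh(2))/(2 - I) = (2/5 + I/5)*cosh(2)

Sum of residues inside C: (-2/5 - I/5)*cos(4) + (2/5 + I/5)*cosh(2)
∮_C f(z) dz = 2πi · ((-2/5 - I/5)*cos(4) + (2/5 + I/5)*cosh(2)) = pi*(2/5 - 4*I/5)*cos(4) + pi*(-2/5 + 4*I/5)*cosh(2)

Final answer: pi*(2/5 - 4*I/5)*cos(4) + pi*(-2/5 + 4*I/5)*cosh(2)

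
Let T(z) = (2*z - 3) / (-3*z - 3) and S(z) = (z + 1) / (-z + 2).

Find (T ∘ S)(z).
(T ∘ S)(z) = T(S(z)) = ((2)*S(z) + (-3))/((-3)*S(z) + (-3)). Multiply numerator and denominator by -z + 2:
  numerator:   (2)*(z + 1) + (-3)*(-z + 2) = 5*z - 4
  denominator: (-3)*(z + 1) + (-3)*(-z + 2) = -9
(T ∘ S)(z) = (5*z - 4)/(-9) = (-5*z + 4)/9

Final answer: (-5*z + 4)/9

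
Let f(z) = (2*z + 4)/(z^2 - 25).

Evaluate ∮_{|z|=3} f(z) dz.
By the residue theorem, ∮_C f(z) dz = 2πi · (sum of the residues of f at the poles inside |z| = 3).

The denominator factors as (z - 5)*(z + 5), so the singularities of f are simple poles at z = 5, z = -5.
  |5|² = 25 > 9 = 3², so this pole is outside the contour.
  |-5|² = 25 > 9 = 3², so this pole is outside the contour.

No pole lies inside the contour, so f is analytic on and inside C and the integral is 0 (Cauchy's theorem).

Final answer: 0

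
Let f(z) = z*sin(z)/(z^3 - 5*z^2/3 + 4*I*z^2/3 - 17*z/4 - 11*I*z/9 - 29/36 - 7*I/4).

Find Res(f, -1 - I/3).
(3084/9809 + 2148*I/9809)*sin(1 + I/3)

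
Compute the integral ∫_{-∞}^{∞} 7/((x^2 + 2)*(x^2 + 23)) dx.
Let f(z) = 7/((z^2 + 2)*(z^2 + 23)). The denominator has no real zeros and deg Q - deg P = 4 ≥ 2, so the integral of f over the upper semicircle |z| = R tends to 0 as R → ∞. Closing the contour in the upper half-plane,
  ∫_{-∞}^{∞} f(x) dx = 2πi · Σ Res(f, z_k)  over the poles with Im z_k > 0.

Zeros of the denominator: z^2 + 2 = 0 gives z = ±sqrt(2)*I; z^2 + 23 = 0 gives z = ±sqrt(23)*I.
Upper half-plane: z = sqrt(2)*I, z = sqrt(23)*I (simple).

Each pole is a simple zero of Q(z) = z^4 + 25*z^2 + 46, so Res(f, z₀) = P(z₀)/Q'(z₀) with P(z) = 7, Q'(z) = 4*z^3 + 50*z:
  Res(f, sqrt(2)*I) = (7)/(42*sqrt(2)*I) = -sqrt(2)*I/12
  Res(f, sqrt(23)*I) = (7)/(-42*sqrt(23)*I) = sqrt(23)*I/138

Sum of residues: I*(-sqrt(2)/12 + sqrt(23)/138)
∫_{-∞}^{∞} f(x) dx = 2πi · (I*(-sqrt(2)/12 + sqrt(23)/138)) = pi*(-2*sqrt(23) + 23*sqrt(2))/138

Final answer: pi*(-2*sqrt(23) + 23*sqrt(2))/138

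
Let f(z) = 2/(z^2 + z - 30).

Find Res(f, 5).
Write f(z) = P(z)/Q(z) with P(z) = 2 and Q(z) = z^2 + z - 30.
The denominator factors as Q(z) = (z - 5)*(z + 6), so z = 5 is a simple zero of Q and P is analytic there; z = 5 is therefore a simple pole and
  Res(f, z₀) = P(z₀)/Q'(z₀).

Q'(z) = 2*z + 1, so Q'(5) = 11.
P(5) = 2.

Res(f, 5) = (2)/(11) = 2/11

Final answer: 2/11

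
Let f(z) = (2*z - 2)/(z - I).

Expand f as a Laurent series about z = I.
Put w = z - (I), i.e. z = w + I. The denominator is w, so it suffices to rewrite the numerator in powers of w.

P(z) = 2*z - 2
P(w + I) = -2 + 2*I + 2*w

Dividing each term by w:
  f = (-2 + 2*I)/w + 2

Substituting back w = z - I:
  f(z) = (-2 + 2*I)/(z - I) + 2

The series is finite because the numerator is a polynomial; the negative powers form the principal part, and the coefficient of 1/(z - I) gives Res(f, I) = -2 + 2*I.

Final answer: (-2 + 2*I)/(z - I) + 2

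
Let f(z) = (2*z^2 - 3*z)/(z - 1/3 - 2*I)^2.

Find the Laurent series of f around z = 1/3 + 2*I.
Put w = z - (1/3 + 2*I), i.e. z = w + 1/3 + 2*I. The denominator is w^2, so it suffices to rewrite the numerator in powers of w.

P(z) = 2*z^2 - 3*z
P(w + 1/3 + 2*I) = -79/9 - 10*I/3 + (-5/3 + 8*I)*w + 2*w^2

Dividing each term by w^2:
  f = (-79/9 - 10*I/3)/w^2 + (-5/3 + 8*I)/w + 2

Substituting back w = z - 1/3 - 2*I:
  f(z) = (-79/9 - 10*I/3)/(z - 1/3 - 2*I)^2 + (-5/3 + 8*I)/(z - 1/3 - 2*I) + 2

The series is finite because the numerator is a polynomial; the negative powers form the principal part, and the coefficient of 1/(z - 1/3 - 2*I) gives Res(f, 1/3 + 2*I) = -5/3 + 8*I.

Final answer: (-79/9 - 10*I/3)/(z - 1/3 - 2*I)^2 + (-5/3 + 8*I)/(z - 1/3 - 2*I) + 2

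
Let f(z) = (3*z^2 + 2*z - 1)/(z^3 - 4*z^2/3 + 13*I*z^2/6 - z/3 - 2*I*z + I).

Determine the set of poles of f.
The singularities of f are the zeros of the denominator. Factoring,
  z^3 - 4*z^2/3 + 13*I*z^2/6 - z/3 - 2*I*z + I = (z - 1 + I)*(z + 3*I/2)*(z - 1/3 - I/3)
so the candidates are z = 1 - I, z = -3*I/2, z = 1/3 + I/3.

Check the numerator P(z) = 3*z^2 + 2*z - 1 at each one:
  P(1 - I) = 1 - 8*I ≠ 0, so z = 1 - I is a (simple) pole.
  P(-3*I/2) = -31/4 - 3*I ≠ 0, so z = -3*I/2 is a (simple) pole.
  P(1/3 + I/3) = -1/3 + 4*I/3 ≠ 0, so z = 1/3 + I/3 is a (simple) pole.

Poles of f: {-3*I/2, 1/3 + I/3, 1 - I}

Final answer: {-3*I/2, 1/3 + I/3, 1 - I}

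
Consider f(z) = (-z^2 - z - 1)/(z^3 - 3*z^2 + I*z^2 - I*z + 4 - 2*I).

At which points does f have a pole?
{-1, 2 - I, 2}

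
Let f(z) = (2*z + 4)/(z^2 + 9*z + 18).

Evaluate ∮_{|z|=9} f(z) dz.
By the residue theorem, ∮_C f(z) dz = 2πi · (sum of the residues of f at the poles inside |z| = 9).

The denominator factors as (z + 6)*(z + 3), so the singularities of f are simple poles at z = -6, z = -3.
  |-6|² = 36 < 81 = 9², so this pole is inside the contour.
  |-3|² = 9 < 81 = 9², so this pole is inside the contour.

With P(z) = 2*z + 4 and Q(z) = z^2 + 9*z + 18, each pole is simple, so Res(f, z₀) = P(z₀)/Q'(z₀) with Q'(z) = 2*z + 9.
  Res(f, -6) = P(-6)/Q'(-6) = (-8)/(-3) = 8/3
  Res(f, -3) = P(-3)/Q'(-3) = (-2)/(3) = -2/3

Sum of residues inside C: 2
∮_C f(z) dz = 2πi · (2) = 4*I*pi

Final answer: 4*I*pi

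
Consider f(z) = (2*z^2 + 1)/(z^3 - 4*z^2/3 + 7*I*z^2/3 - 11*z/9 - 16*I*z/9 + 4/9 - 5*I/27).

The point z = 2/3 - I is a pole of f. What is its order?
2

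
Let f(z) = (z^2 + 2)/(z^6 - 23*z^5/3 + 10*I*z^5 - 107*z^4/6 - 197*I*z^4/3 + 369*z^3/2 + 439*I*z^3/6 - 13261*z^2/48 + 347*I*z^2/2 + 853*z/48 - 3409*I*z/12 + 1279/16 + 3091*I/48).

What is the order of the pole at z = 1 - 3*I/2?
4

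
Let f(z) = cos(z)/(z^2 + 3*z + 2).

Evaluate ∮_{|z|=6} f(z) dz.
-2*I*pi*cos(2) + 2*I*pi*cos(1)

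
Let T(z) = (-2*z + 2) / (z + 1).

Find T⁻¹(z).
(-z + 2)/(z + 2)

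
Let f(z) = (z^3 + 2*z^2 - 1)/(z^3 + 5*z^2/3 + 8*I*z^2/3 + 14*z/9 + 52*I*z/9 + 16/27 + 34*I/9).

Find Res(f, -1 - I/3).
Write f(z) = P(z)/Q(z) with P(z) = z^3 + 2*z^2 - 1 and Q(z) = z^3 + 5*z^2/3 + 8*I*z^2/3 + 14*z/9 + 52*I*z/9 + 16/27 + 34*I/9.
The denominator factors as Q(z) = (z + 1 + I/3)*(z + 1 - 2*I/3)*(z - 1/3 + 3*I), so z = -1 - I/3 is a simple zero of Q and P is analytic there; z = -1 - I/3 is therefore a simple pole and
  Res(f, z₀) = P(z₀)/Q'(z₀).

Q'(z) = 3*z^2 + 10*z/3 + 16*I*z/3 + 14/9 + 52*I/9, so Q'(-1 - I/3) = 8/3 + 4*I/3.
P(-1 - I/3) = 1/9 + 10*I/27.

Res(f, -1 - I/3) = (1/9 + 10*I/27)/(8/3 + 4*I/3) = 4/45 + 17*I/180

Final answer: 4/45 + 17*I/180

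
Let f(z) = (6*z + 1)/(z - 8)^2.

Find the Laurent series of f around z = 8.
Put w = z - (8), i.e. z = w + 8. The denominator is w^2, so it suffices to rewrite the numerator in powers of w.

P(z) = 6*z + 1
P(w + 8) = 49 + 6*w

Dividing each term by w^2:
  f = 49/w^2 + 6/w

Substituting back w = z - 8:
  f(z) = 49/(z - 8)^2 + 6/(z - 8)

The series is finite because the numerator is a polynomial; the negative powers form the principal part, and the coefficient of 1/(z - 8) gives Res(f, 8) = 6.

Final answer: 49/(z - 8)^2 + 6/(z - 8)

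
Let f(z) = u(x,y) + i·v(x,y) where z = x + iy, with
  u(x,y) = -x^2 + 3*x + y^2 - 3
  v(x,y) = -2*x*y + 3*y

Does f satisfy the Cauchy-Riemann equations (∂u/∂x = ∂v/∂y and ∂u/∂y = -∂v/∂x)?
∂u/∂x = 3 - 2*x
∂v/∂y = 3 - 2*x
∂u/∂y = 2*y
∂v/∂x = -2*y
∂u/∂x = ∂v/∂y and ∂u/∂y = -∂v/∂x hold identically; f is analytic.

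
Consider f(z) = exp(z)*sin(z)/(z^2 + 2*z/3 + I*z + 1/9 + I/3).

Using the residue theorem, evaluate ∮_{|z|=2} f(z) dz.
By the residue theorem, ∮_C f(z) dz = 2πi · (sum of the residues of f at the poles inside |z| = 2).

The denominator factors as (z + 1/3 + I)*(z + 1/3), so the singularities of f are simple poles at z = -1/3 - I, z = -1/3.
  |-1/3 - I|² = 10/9 < 4 = 2², so this pole is inside the contour.
  |-1/3|² = 1/9 < 4 = 2², so this pole is inside the contour.

With P(z) = exp(z)*sin(z) and Q(z) = z^2 + 2*z/3 + I*z + 1/9 + I/3, each pole is simple, so Res(f, z₀) = P(z₀)/Q'(z₀) with Q'(z) = 2*z + 2/3 + I.
  Res(f, -1/3 - I) = P(-1/3 - I)/Q'(-1/3 - I) = (-exp(-1/3 - I)*sin(1/3 + I))/(-I) = -I*exp(-1/3 - I)*sin(1/3 + I)
  Res(f, -1/3) = P(-1/3)/Q'(-1/3) = (-exp(-1/3)*sin(1/3))/(I) = I*exp(-1/3)*sin(1/3)

Sum of residues inside C: -I*exp(-1/3 - I)*sin(1/3 + I) + I*exp(-1/3)*sin(1/3)
∮_C f(z) dz = 2πi · (-I*exp(-1/3 - I)*sin(1/3 + I) + I*exp(-1/3)*sin(1/3)) = -2*pi*exp(-1/3)*sin(1/3) + 2*pi*exp(-1/3 - I)*sin(1/3 + I)

Final answer: -2*pi*exp(-1/3)*sin(1/3) + 2*pi*exp(-1/3 - I)*sin(1/3 + I)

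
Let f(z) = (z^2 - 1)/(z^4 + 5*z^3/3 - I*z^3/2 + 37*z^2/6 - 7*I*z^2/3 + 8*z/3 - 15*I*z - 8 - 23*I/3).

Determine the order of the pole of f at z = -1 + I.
Factor the denominator:
  z^4 + 5*z^3/3 - I*z^3/2 + 37*z^2/6 - 7*I*z^2/3 + 8*z/3 - 15*I*z - 8 - 23*I/3 = (z + 1 - I)^2*(z + 2/3 + 3*I)*(z - 1 - 3*I/2)

The numerator P(z) = z^2 - 1 has P(-1 + I) = -1 - 2*I ≠ 0, so no factor of (z + 1 - I) cancels.
Near z = -1 + I we can therefore write f(z) = g(z)/(z + 1 - I)^2 with g analytic at -1 + I and g(-1 + I) ≠ 0 (g is the numerator divided by the remaining denominator factors).

Hence z = -1 + I is a pole of order 2.

Final answer: 2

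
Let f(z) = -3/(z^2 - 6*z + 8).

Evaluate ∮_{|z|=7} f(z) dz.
By the residue theorem, ∮_C f(z) dz = 2πi · (sum of the residues of f at the poles inside |z| = 7).

The denominator factors as (z - 2)*(z - 4), so the singularities of f are simple poles at z = 2, z = 4.
  |2|² = 4 < 49 = 7², so this pole is inside the contour.
  |4|² = 16 < 49 = 7², so this pole is inside the contour.

With P(z) = -3 and Q(z) = z^2 - 6*z + 8, each pole is simple, so Res(f, z₀) = P(z₀)/Q'(z₀) with Q'(z) = 2*z - 6.
  Res(f, 2) = P(2)/Q'(2) = (-3)/(-2) = 3/2
  Res(f, 4) = P(4)/Q'(4) = (-3)/(2) = -3/2

Sum of residues inside C: 0
∮_C f(z) dz = 2πi · (0) = 0

Final answer: 0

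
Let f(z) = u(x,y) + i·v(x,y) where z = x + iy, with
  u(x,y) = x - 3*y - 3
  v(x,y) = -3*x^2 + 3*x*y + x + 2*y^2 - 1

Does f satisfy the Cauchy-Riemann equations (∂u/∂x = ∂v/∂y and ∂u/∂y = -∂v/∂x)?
∂u/∂x = 1
∂v/∂y = 3*x + 4*y
∂u/∂y = -3
∂v/∂x = -6*x + 3*y + 1
∂u/∂x ≠ ∂v/∂y and ∂u/∂y ≠ -∂v/∂x; the Cauchy-Riemann equations are not satisfied, so f is not analytic.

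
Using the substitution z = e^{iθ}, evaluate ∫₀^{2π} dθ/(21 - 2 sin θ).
Call the integral J. The integrand is 2π-periodic and we integrate over a full period, so shifting θ does not change the value (θ → θ + π/2 turns sin θ into cos θ; θ → θ + π flips the sign of the trig term). Hence
  J = ∫₀^{2π} dθ/(21 + 2 cos θ).
Put z = e^{iθ}: then cos θ = (z + 1/z)/2, dθ = dz/(iz), and z runs once counterclockwise around |z| = 1:
  J = ∮_{|z|=1} 1/(21 + 2*(z + 1/z)/2) · dz/(iz) = (2/i) ∮_{|z|=1} dz/(2*z^2 + 42*z + 2).
The roots of 2*z^2 + 42*z + 2 are z = (-21 ± sqrt(21^2 - 2^2))/2, with sqrt(437) = sqrt(437); their product is 1, so only z₊ = -21/2 + sqrt(437)/2 lies inside the unit circle (z₋ = -21/2 - sqrt(437)/2 lies outside).
z₊ is a simple zero of q(z) = 2*z^2 + 42*z + 2, so Res(1/q, z₊) = 1/q'(z₊) with q'(z) = 4*z + 42; and q'(z₊) = 2*(z₊ - z₋) = 2*sqrt(437).
Therefore J = (2/i) · 2πi · 1/(2*sqrt(437)) = 2*pi/(sqrt(437)) = 2*sqrt(437)*pi/437

Final answer: 2*sqrt(437)*pi/437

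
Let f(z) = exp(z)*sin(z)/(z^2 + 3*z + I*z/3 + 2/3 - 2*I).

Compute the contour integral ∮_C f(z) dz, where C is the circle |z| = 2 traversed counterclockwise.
pi*(-27/53 + 15*I/53)*exp(2*I/3)*sinh(2/3)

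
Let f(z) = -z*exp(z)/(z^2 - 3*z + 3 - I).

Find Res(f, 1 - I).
Write f(z) = P(z)/Q(z) with P(z) = -z*exp(z) and Q(z) = z^2 - 3*z + 3 - I.
The denominator factors as Q(z) = (z - 2 - I)*(z - 1 + I), so z = 1 - I is a simple zero of Q and P is analytic there; z = 1 - I is therefore a simple pole and
  Res(f, z₀) = P(z₀)/Q'(z₀).

Q'(z) = 2*z - 3, so Q'(1 - I) = -1 - 2*I.
P(1 - I) = (-1 + I)*exp(1 - I).

Res(f, 1 - I) = ((-1 + I)*exp(1 - I))/(-1 - 2*I) = (-1/5 - 3*I/5)*exp(1 - I)

Final answer: (-1/5 - 3*I/5)*exp(1 - I)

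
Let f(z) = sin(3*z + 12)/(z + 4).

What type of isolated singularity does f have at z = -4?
Let u = z + 4. The argument of sin is 3*z + 12 = 3u, so
  f = sin(3u)/u = ((3u) - (3u)^3/6 + ...)/u = 3 - (9/2)*u^2 + ...
The Laurent expansion about u = 0 has no negative powers; equivalently lim_{z→-4} f(z) = 3 exists and is finite.
So the singularity is removable.

Final answer: removable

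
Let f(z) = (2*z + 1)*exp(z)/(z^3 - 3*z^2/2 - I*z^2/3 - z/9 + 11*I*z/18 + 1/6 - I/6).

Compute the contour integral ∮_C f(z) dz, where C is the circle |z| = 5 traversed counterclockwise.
pi*(12/7 - 24*I/7)*exp(1/3) + pi*(-132/125 - 24*I/125)*exp(-1/3 + I/3) + pi*(-576/875 + 3168*I/875)*exp(3/2)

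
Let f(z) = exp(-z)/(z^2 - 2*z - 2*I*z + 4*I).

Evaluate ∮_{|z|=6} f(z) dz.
pi*(1/2 - I/2)*exp(-2*I) + pi*(-1/2 + I/2)*exp(-2)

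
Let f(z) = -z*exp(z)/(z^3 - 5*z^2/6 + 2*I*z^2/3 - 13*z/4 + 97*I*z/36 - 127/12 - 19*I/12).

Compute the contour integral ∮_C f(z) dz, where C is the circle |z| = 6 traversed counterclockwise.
By the residue theorem, ∮_C f(z) dz = 2πi · (sum of the residues of f at the poles inside |z| = 6).

The denominator factors as (z - 3 + 2*I/3)*(z + 2/3 + 3*I/2)*(z + 3/2 - 3*I/2), so the singularities of f are simple poles at z = 3 - 2*I/3, z = -2/3 - 3*I/2, z = -3/2 + 3*I/2.
  |3 - 2*I/3|² = 85/9 < 36 = 6², so this pole is inside the contour.
  |-2/3 - 3*I/2|² = 97/36 < 36 = 6², so this pole is inside the contour.
  |-3/2 + 3*I/2|² = 9/2 < 36 = 6², so this pole is inside the contour.

With P(z) = -z*exp(z) and Q(z) = z^3 - 5*z^2/6 + 2*I*z^2/3 - 13*z/4 + 97*I*z/36 - 127/12 - 19*I/12, each pole is simple, so Res(f, z₀) = P(z₀)/Q'(z₀) with Q'(z) = 3*z^2 - 5*z/3 + 4*I*z/3 - 13/4 + 97*I/36.
  Res(f, 3 - 2*I/3) = P(3 - 2*I/3)/Q'(3 - 2*I/3) = ((-3 + 2*I/3)*exp(3 - 2*I/3))/(659/36 - 151*I/36) = (-37398/228541 - 246*I/228541)*exp(3 - 2*I/3)
  Res(f, -2/3 - 3*I/2) = P(-2/3 - 3*I/2)/Q'(-2/3 - 3*I/2) = ((2/3 + 3*I/2)*exp(-2/3 - 3*I/2))/(-50/9 + 371*I/36) = (15234/177641 - 19704*I/177641)*exp(-2/3 - 3*I/2)
  Res(f, -3/2 + 3*I/2) = P(-3/2 + 3*I/2)/Q'(-3/2 + 3*I/2) = ((3/2 - 3*I/2)*exp(-3/2 + 3*I/2))/(-11/4 - 551*I/36) = (12204/156701 + 17550*I/156701)*exp(-3/2 + 3*I/2)

Sum of residues inside C: (15234/177641 - 19704*I/177641)*exp(-2/3 - 3*I/2) + (12204/156701 + 17550*I/156701)*exp(-3/2 + 3*I/2) + (-37398/228541 - 246*I/228541)*exp(3 - 2*I/3)
∮_C f(z) dz = 2πi · ((15234/177641 - 19704*I/177641)*exp(-2/3 - 3*I/2) + (12204/156701 + 17550*I/156701)*exp(-3/2 + 3*I/2) + (-37398/228541 - 246*I/228541)*exp(3 - 2*I/3)) = pi*(492/228541 - 74796*I/228541)*exp(3 - 2*I/3) + pi*(39408/177641 + 30468*I/177641)*exp(-2/3 - 3*I/2) + pi*(-35100/156701 + 24408*I/156701)*exp(-3/2 + 3*I/2)

Final answer: pi*(492/228541 - 74796*I/228541)*exp(3 - 2*I/3) + pi*(39408/177641 + 30468*I/177641)*exp(-2/3 - 3*I/2) + pi*(-35100/156701 + 24408*I/156701)*exp(-3/2 + 3*I/2)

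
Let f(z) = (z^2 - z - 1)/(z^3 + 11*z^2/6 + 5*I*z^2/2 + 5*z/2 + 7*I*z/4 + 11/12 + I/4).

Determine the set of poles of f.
The singularities of f are the zeros of the denominator. Factoring,
  z^3 + 11*z^2/6 + 5*I*z^2/2 + 5*z/2 + 7*I*z/4 + 11/12 + I/4 = (z + 1/2)*(z + 1 + 3*I)*(z + 1/3 - I/2)
so the candidates are z = -1/2, z = -1 - 3*I, z = -1/3 + I/2.

Check the numerator P(z) = z^2 - z - 1 at each one:
  P(-1/2) = -1/4 ≠ 0, so z = -1/2 is a (simple) pole.
  P(-1 - 3*I) = -8 + 9*I ≠ 0, so z = -1 - 3*I is a (simple) pole.
  P(-1/3 + I/2) = -29/36 - 5*I/6 ≠ 0, so z = -1/3 + I/2 is a (simple) pole.

Poles of f: {-1 - 3*I, -1/2, -1/3 + I/2}

Final answer: {-1 - 3*I, -1/2, -1/3 + I/2}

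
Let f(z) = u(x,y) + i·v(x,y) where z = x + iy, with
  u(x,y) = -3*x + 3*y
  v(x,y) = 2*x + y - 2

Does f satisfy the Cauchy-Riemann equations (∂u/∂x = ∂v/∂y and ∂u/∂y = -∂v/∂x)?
∂u/∂x = -3
∂v/∂y = 1
∂u/∂y = 3
∂v/∂x = 2
∂u/∂x ≠ ∂v/∂y and ∂u/∂y ≠ -∂v/∂x; the Cauchy-Riemann equations are not satisfied, so f is not analytic.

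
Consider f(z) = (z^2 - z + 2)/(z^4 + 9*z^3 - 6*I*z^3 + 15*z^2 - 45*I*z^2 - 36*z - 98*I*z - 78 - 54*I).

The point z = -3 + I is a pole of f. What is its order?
Factor the denominator:
  z^4 + 9*z^3 - 6*I*z^3 + 15*z^2 - 45*I*z^2 - 36*z - 98*I*z - 78 - 54*I = (z + 3 - I)^3*(z - 3*I)

The numerator P(z) = z^2 - z + 2 has P(-3 + I) = 13 - 7*I ≠ 0, so no factor of (z + 3 - I) cancels.
Near z = -3 + I we can therefore write f(z) = g(z)/(z + 3 - I)^3 with g analytic at -3 + I and g(-3 + I) ≠ 0 (g is the numerator divided by the remaining denominator factors).

Hence z = -3 + I is a pole of order 3.

Final answer: 3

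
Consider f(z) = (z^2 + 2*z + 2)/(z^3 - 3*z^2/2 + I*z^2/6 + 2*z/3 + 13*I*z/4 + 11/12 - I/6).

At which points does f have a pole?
The singularities of f are the zeros of the denominator. Factoring,
  z^3 - 3*z^2/2 + I*z^2/6 + 2*z/3 + 13*I*z/4 + 11/12 - I/6 = (z - 2 + 3*I/2)*(z - I/3)*(z + 1/2 - I)
so the candidates are z = 2 - 3*I/2, z = I/3, z = -1/2 + I.

Check the numerator P(z) = z^2 + 2*z + 2 at each one:
  P(2 - 3*I/2) = 31/4 - 9*I ≠ 0, so z = 2 - 3*I/2 is a (simple) pole.
  P(I/3) = 17/9 + 2*I/3 ≠ 0, so z = I/3 is a (simple) pole.
  P(-1/2 + I) = 1/4 + I ≠ 0, so z = -1/2 + I is a (simple) pole.

Poles of f: {-1/2 + I, I/3, 2 - 3*I/2}

Final answer: {-1/2 + I, I/3, 2 - 3*I/2}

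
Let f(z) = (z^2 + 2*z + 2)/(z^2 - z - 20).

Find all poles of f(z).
The singularities of f are the zeros of the denominator. Factoring,
  z^2 - z - 20 = (z - 5)*(z + 4)
so the candidates are z = 5, z = -4.

Check the numerator P(z) = z^2 + 2*z + 2 at each one:
  P(5) = 37 ≠ 0, so z = 5 is a (simple) pole.
  P(-4) = 10 ≠ 0, so z = -4 is a (simple) pole.

Poles of f: {-4, 5}

Final answer: {-4, 5}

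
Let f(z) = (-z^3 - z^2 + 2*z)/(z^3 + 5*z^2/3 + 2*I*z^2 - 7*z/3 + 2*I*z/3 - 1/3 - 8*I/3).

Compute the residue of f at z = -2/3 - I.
Write f(z) = P(z)/Q(z) with P(z) = -z^3 - z^2 + 2*z and Q(z) = z^3 + 5*z^2/3 + 2*I*z^2 - 7*z/3 + 2*I*z/3 - 1/3 - 8*I/3.
The denominator factors as Q(z) = (z - 1)*(z + 2 + I)*(z + 2/3 + I), so z = -2/3 - I is a simple zero of Q and P is analytic there; z = -2/3 - I is therefore a simple pole and
  Res(f, z₀) = P(z₀)/Q'(z₀).

Q'(z) = 3*z^2 + 10*z/3 + 4*I*z - 7/3 + 2*I/3, so Q'(-2/3 - I) = -20/9 - 4*I/3.
P(-2/3 - I) = -67/27 - 3*I.

Res(f, -2/3 - I) = (-67/27 - 3*I)/(-20/9 - 4*I/3) = 17/12 + I/2

Final answer: 17/12 + I/2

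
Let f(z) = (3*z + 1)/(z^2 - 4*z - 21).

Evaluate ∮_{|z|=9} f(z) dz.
By the residue theorem, ∮_C f(z) dz = 2πi · (sum of the residues of f at the poles inside |z| = 9).

The denominator factors as (z + 3)*(z - 7), so the singularities of f are simple poles at z = -3, z = 7.
  |-3|² = 9 < 81 = 9², so this pole is inside the contour.
  |7|² = 49 < 81 = 9², so this pole is inside the contour.

With P(z) = 3*z + 1 and Q(z) = z^2 - 4*z - 21, each pole is simple, so Res(f, z₀) = P(z₀)/Q'(z₀) with Q'(z) = 2*z - 4.
  Res(f, -3) = P(-3)/Q'(-3) = (-8)/(-10) = 4/5
  Res(f, 7) = P(7)/Q'(7) = (22)/(10) = 11/5

Sum of residues inside C: 3
∮_C f(z) dz = 2πi · (3) = 6*I*pi

Final answer: 6*I*pi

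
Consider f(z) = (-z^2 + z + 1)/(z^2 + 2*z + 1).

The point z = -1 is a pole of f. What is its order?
2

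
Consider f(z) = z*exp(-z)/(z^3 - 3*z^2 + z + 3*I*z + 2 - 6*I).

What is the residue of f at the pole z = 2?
Write f(z) = P(z)/Q(z) with P(z) = z*exp(-z) and Q(z) = z^3 - 3*z^2 + z + 3*I*z + 2 - 6*I.
The denominator factors as Q(z) = (z - 2)*(z + 1 - I)*(z - 2 + I), so z = 2 is a simple zero of Q and P is analytic there; z = 2 is therefore a simple pole and
  Res(f, z₀) = P(z₀)/Q'(z₀).

Q'(z) = 3*z^2 - 6*z + 1 + 3*I, so Q'(2) = 1 + 3*I.
P(2) = 2*exp(-2).

Res(f, 2) = (2*exp(-2))/(1 + 3*I) = (1/5 - 3*I/5)*exp(-2)

Final answer: (1/5 - 3*I/5)*exp(-2)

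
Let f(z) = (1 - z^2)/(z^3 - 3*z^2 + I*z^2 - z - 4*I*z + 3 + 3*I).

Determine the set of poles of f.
The singularities of f are the zeros of the denominator. Factoring,
  z^3 - 3*z^2 + I*z^2 - z - 4*I*z + 3 + 3*I = (z - 1)*(z + 1 + I)*(z - 3)
so the candidates are z = 1, z = -1 - I, z = 3.

Check the numerator P(z) = 1 - z^2 at each one:
  P(1) = 0, so the factor (z - 1) cancels and z = 1 is only a removable singularity, not a pole.
  P(-1 - I) = 1 - 2*I ≠ 0, so z = -1 - I is a (simple) pole.
  P(3) = -8 ≠ 0, so z = 3 is a (simple) pole.

Poles of f: {-1 - I, 3}

Final answer: {-1 - I, 3}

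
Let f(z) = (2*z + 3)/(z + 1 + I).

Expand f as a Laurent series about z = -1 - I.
Put w = z - (-1 - I), i.e. z = w - 1 - I. The denominator is w, so it suffices to rewrite the numerator in powers of w.

P(z) = 2*z + 3
P(w - 1 - I) = 1 - 2*I + 2*w

Dividing each term by w:
  f = (1 - 2*I)/w + 2

Substituting back w = z + 1 + I:
  f(z) = (1 - 2*I)/(z + 1 + I) + 2

The series is finite because the numerator is a polynomial; the negative powers form the principal part, and the coefficient of 1/(z + 1 + I) gives Res(f, -1 - I) = 1 - 2*I.

Final answer: (1 - 2*I)/(z + 1 + I) + 2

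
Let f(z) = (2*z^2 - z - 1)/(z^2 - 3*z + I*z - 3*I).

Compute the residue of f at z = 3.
Write f(z) = P(z)/Q(z) with P(z) = 2*z^2 - z - 1 and Q(z) = z^2 - 3*z + I*z - 3*I.
The denominator factors as Q(z) = (z + I)*(z - 3), so z = 3 is a simple zero of Q and P is analytic there; z = 3 is therefore a simple pole and
  Res(f, z₀) = P(z₀)/Q'(z₀).

Q'(z) = 2*z - 3 + I, so Q'(3) = 3 + I.
P(3) = 14.

Res(f, 3) = (14)/(3 + I) = 21/5 - 7*I/5

Final answer: 21/5 - 7*I/5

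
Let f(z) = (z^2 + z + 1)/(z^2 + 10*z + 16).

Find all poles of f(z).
The singularities of f are the zeros of the denominator. Factoring,
  z^2 + 10*z + 16 = (z + 2)*(z + 8)
so the candidates are z = -2, z = -8.

Check the numerator P(z) = z^2 + z + 1 at each one:
  P(-2) = 3 ≠ 0, so z = -2 is a (simple) pole.
  P(-8) = 57 ≠ 0, so z = -8 is a (simple) pole.

Poles of f: {-8, -2}

Final answer: {-8, -2}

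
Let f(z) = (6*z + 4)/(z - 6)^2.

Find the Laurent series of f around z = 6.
40/(z - 6)^2 + 6/(z - 6)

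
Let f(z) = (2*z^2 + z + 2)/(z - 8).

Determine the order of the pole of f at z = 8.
Factor the denominator:
  z - 8 = (z - 8)

The numerator P(z) = 2*z^2 + z + 2 has P(8) = 138 ≠ 0, so no factor of (z - 8) cancels.
Near z = 8 we can therefore write f(z) = g(z)/(z - 8) with g analytic at 8 and g(8) ≠ 0 (g is just the numerator).

Hence z = 8 is a pole of order 1.

Final answer: 1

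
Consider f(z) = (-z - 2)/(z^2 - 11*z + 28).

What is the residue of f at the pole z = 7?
-3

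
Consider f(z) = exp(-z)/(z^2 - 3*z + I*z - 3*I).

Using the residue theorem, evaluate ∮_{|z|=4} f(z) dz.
By the residue theorem, ∮_C f(z) dz = 2πi · (sum of the residues of f at the poles inside |z| = 4).

The denominator factors as (z - 3)*(z + I), so the singularities of f are simple poles at z = 3, z = -I.
  |3|² = 9 < 16 = 4², so this pole is inside the contour.
  |-I|² = 1 < 16 = 4², so this pole is inside the contour.

With P(z) = exp(-z) and Q(z) = z^2 - 3*z + I*z - 3*I, each pole is simple, so Res(f, z₀) = P(z₀)/Q'(z₀) with Q'(z) = 2*z - 3 + I.
  Res(f, 3) = P(3)/Q'(3) = (exp(-3))/(3 + I) = (3/10 - I/10)*exp(-3)
  Res(f, -I) = P(-I)/Q'(-I) = (exp(I))/(-3 - I) = (-3/10 + I/10)*exp(I)

Sum of residues inside C: (-3/10 + I/10)*exp(I) + (3/10 - I/10)*exp(-3)
∮_C f(z) dz = 2πi · ((-3/10 + I/10)*exp(I) + (3/10 - I/10)*exp(-3)) = pi*(-1/5 - 3*I/5)*exp(I) + pi*(1/5 + 3*I/5)*exp(-3)

Final answer: pi*(-1/5 - 3*I/5)*exp(I) + pi*(1/5 + 3*I/5)*exp(-3)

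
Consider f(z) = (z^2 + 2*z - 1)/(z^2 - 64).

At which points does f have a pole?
The singularities of f are the zeros of the denominator. Factoring,
  z^2 - 64 = (z + 8)*(z - 8)
so the candidates are z = -8, z = 8.

Check the numerator P(z) = z^2 + 2*z - 1 at each one:
  P(-8) = 47 ≠ 0, so z = -8 is a (simple) pole.
  P(8) = 79 ≠ 0, so z = 8 is a (simple) pole.

Poles of f: {-8, 8}

Final answer: {-8, 8}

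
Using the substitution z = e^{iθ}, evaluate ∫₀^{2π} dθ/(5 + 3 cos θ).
pi/2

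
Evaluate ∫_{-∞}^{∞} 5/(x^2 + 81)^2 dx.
5*pi/1458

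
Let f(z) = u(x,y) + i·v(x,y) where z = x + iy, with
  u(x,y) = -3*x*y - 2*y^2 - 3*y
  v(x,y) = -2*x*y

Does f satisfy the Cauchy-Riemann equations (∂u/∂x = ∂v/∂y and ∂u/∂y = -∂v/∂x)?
∂u/∂x = -3*y
∂v/∂y = -2*x
∂u/∂y = -3*x - 4*y - 3
∂v/∂x = -2*y
∂u/∂x ≠ ∂v/∂y and ∂u/∂y ≠ -∂v/∂x; the Cauchy-Riemann equations are not satisfied, so f is not analytic.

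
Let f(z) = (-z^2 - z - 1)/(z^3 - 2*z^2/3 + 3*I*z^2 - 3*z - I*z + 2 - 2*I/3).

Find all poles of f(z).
The singularities of f are the zeros of the denominator. Factoring,
  z^3 - 2*z^2/3 + 3*I*z^2 - 3*z - I*z + 2 - 2*I/3 = (z - 1 + 2*I)*(z - 2/3)*(z + 1 + I)
so the candidates are z = 1 - 2*I, z = 2/3, z = -1 - I.

Check the numerator P(z) = -z^2 - z - 1 at each one:
  P(1 - 2*I) = 1 + 6*I ≠ 0, so z = 1 - 2*I is a (simple) pole.
  P(2/3) = -19/9 ≠ 0, so z = 2/3 is a (simple) pole.
  P(-1 - I) = -I ≠ 0, so z = -1 - I is a (simple) pole.

Poles of f: {-1 - I, 2/3, 1 - 2*I}

Final answer: {-1 - I, 2/3, 1 - 2*I}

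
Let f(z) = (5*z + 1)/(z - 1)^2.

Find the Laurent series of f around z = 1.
Put w = z - (1), i.e. z = w + 1. The denominator is w^2, so it suffices to rewrite the numerator in powers of w.

P(z) = 5*z + 1
P(w + 1) = 6 + 5*w

Dividing each term by w^2:
  f = 6/w^2 + 5/w

Substituting back w = z - 1:
  f(z) = 6/(z - 1)^2 + 5/(z - 1)

The series is finite because the numerator is a polynomial; the negative powers form the principal part, and the coefficient of 1/(z - 1) gives Res(f, 1) = 5.

Final answer: 6/(z - 1)^2 + 5/(z - 1)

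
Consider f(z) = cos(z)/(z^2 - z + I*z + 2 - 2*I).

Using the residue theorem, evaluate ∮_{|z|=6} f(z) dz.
pi*(-3/5 - I/5)*cosh(2) + pi*(3/5 + I/5)*cos(1 + I)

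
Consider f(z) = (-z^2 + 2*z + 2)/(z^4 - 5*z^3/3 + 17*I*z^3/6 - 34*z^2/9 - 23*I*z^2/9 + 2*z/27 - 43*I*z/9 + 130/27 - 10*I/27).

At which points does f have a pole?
The singularities of f are the zeros of the denominator. Factoring,
  z^4 - 5*z^3/3 + 17*I*z^3/6 - 34*z^2/9 - 23*I*z^2/9 + 2*z/27 - 43*I*z/9 + 130/27 - 10*I/27 = (z + 1/3 + 3*I/2)*(z - 2 + 2*I/3)*(z + 1 - I/3)*(z - 1 + I)
so the candidates are z = -1/3 - 3*I/2, z = 2 - 2*I/3, z = -1 + I/3, z = 1 - I.

Check the numerator P(z) = -z^2 + 2*z + 2 at each one:
  P(-1/3 - 3*I/2) = 125/36 - 4*I ≠ 0, so z = -1/3 - 3*I/2 is a (simple) pole.
  P(2 - 2*I/3) = 22/9 + 4*I/3 ≠ 0, so z = 2 - 2*I/3 is a (simple) pole.
  P(-1 + I/3) = -8/9 + 4*I/3 ≠ 0, so z = -1 + I/3 is a (simple) pole.
  P(1 - I) = 4 ≠ 0, so z = 1 - I is a (simple) pole.

Poles of f: {-1 + I/3, -1/3 - 3*I/2, 1 - I, 2 - 2*I/3}

Final answer: {-1 + I/3, -1/3 - 3*I/2, 1 - I, 2 - 2*I/3}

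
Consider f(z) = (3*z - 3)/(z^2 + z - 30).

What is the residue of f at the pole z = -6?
Write f(z) = P(z)/Q(z) with P(z) = 3*z - 3 and Q(z) = z^2 + z - 30.
The denominator factors as Q(z) = (z - 5)*(z + 6), so z = -6 is a simple zero of Q and P is analytic there; z = -6 is therefore a simple pole and
  Res(f, z₀) = P(z₀)/Q'(z₀).

Q'(z) = 2*z + 1, so Q'(-6) = -11.
P(-6) = -21.

Res(f, -6) = (-21)/(-11) = 21/11

Final answer: 21/11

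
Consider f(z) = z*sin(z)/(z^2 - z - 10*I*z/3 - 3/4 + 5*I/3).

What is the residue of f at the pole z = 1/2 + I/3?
(-1/8 + 3*I/16)*sin(1/2 + I/3)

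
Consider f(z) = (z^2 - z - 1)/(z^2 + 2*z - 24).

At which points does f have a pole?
The singularities of f are the zeros of the denominator. Factoring,
  z^2 + 2*z - 24 = (z - 4)*(z + 6)
so the candidates are z = 4, z = -6.

Check the numerator P(z) = z^2 - z - 1 at each one:
  P(4) = 11 ≠ 0, so z = 4 is a (simple) pole.
  P(-6) = 41 ≠ 0, so z = -6 is a (simple) pole.

Poles of f: {-6, 4}

Final answer: {-6, 4}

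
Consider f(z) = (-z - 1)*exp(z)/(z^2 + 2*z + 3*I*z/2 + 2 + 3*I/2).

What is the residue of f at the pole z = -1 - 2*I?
Write f(z) = P(z)/Q(z) with P(z) = (-z - 1)*exp(z) and Q(z) = z^2 + 2*z + 3*I*z/2 + 2 + 3*I/2.
The denominator factors as Q(z) = (z + 1 - I/2)*(z + 1 + 2*I), so z = -1 - 2*I is a simple zero of Q and P is analytic there; z = -1 - 2*I is therefore a simple pole and
  Res(f, z₀) = P(z₀)/Q'(z₀).

Q'(z) = 2*z + 2 + 3*I/2, so Q'(-1 - 2*I) = -5*I/2.
P(-1 - 2*I) = 2*I*exp(-1 - 2*I).

Res(f, -1 - 2*I) = (2*I*exp(-1 - 2*I))/(-5*I/2) = -4*exp(-1 - 2*I)/5

Final answer: -4*exp(-1 - 2*I)/5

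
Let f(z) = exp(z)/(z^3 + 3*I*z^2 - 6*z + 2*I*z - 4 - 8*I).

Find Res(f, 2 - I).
Write f(z) = P(z)/Q(z) with P(z) = exp(z) and Q(z) = z^3 + 3*I*z^2 - 6*z + 2*I*z - 4 - 8*I.
The denominator factors as Q(z) = (z + 2)*(z - 2 + I)*(z + 2*I), so z = 2 - I is a simple zero of Q and P is analytic there; z = 2 - I is therefore a simple pole and
  Res(f, z₀) = P(z₀)/Q'(z₀).

Q'(z) = 3*z^2 + 6*I*z - 6 + 2*I, so Q'(2 - I) = 9 + 2*I.
P(2 - I) = exp(2 - I).

Res(f, 2 - I) = (exp(2 - I))/(9 + 2*I) = (9/85 - 2*I/85)*exp(2 - I)

Final answer: (9/85 - 2*I/85)*exp(2 - I)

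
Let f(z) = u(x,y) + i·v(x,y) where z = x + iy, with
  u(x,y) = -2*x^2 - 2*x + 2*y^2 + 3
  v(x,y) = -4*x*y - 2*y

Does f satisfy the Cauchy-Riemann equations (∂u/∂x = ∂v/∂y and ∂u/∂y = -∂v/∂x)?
∂u/∂x = -4*x - 2
∂v/∂y = -4*x - 2
∂u/∂y = 4*y
∂v/∂x = -4*y
∂u/∂x = ∂v/∂y and ∂u/∂y = -∂v/∂x hold identically; f is analytic.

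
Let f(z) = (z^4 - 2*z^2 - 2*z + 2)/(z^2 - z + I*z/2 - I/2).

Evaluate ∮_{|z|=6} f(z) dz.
By the residue theorem, ∮_C f(z) dz = 2πi · (sum of the residues of f at the poles inside |z| = 6).

The denominator factors as (z + I/2)*(z - 1), so the singularities of f are simple poles at z = -I/2, z = 1.
  |-I/2|² = 1/4 < 36 = 6², so this pole is inside the contour.
  |1|² = 1 < 36 = 6², so this pole is inside the contour.

With P(z) = z^4 - 2*z^2 - 2*z + 2 and Q(z) = z^2 - z + I*z/2 - I/2, each pole is simple, so Res(f, z₀) = P(z₀)/Q'(z₀) with Q'(z) = 2*z - 1 + I/2.
  Res(f, -I/2) = P(-I/2)/Q'(-I/2) = (41/16 + I)/(-1 - I/2) = -49/20 + 9*I/40
  Res(f, 1) = P(1)/Q'(1) = (-1)/(1 + I/2) = -4/5 + 2*I/5

Sum of residues inside C: -13/4 + 5*I/8
∮_C f(z) dz = 2πi · (-13/4 + 5*I/8) = pi*(-5/4 - 13*I/2)

Final answer: pi*(-5/4 - 13*I/2)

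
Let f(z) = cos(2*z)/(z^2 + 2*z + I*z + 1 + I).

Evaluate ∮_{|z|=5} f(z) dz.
By the residue theorem, ∮_C f(z) dz = 2πi · (sum of the residues of f at the poles inside |z| = 5).

The denominator factors as (z + 1)*(z + 1 + I), so the singularities of f are simple poles at z = -1, z = -1 - I.
  |-1|² = 1 < 25 = 5², so this pole is inside the contour.
  |-1 - I|² = 2 < 25 = 5², so this pole is inside the contour.

With P(z) = cos(2*z) and Q(z) = z^2 + 2*z + I*z + 1 + I, each pole is simple, so Res(f, z₀) = P(z₀)/Q'(z₀) with Q'(z) = 2*z + 2 + I.
  Res(f, -1) = P(-1)/Q'(-1) = (cos(2))/(I) = -I*cos(2)
  Res(f, -1 - I) = P(-1 - I)/Q'(-1 - I) = (cos(2 + 2*I))/(-I) = I*cos(2 + 2*I)

Sum of residues inside C: I*cos(2 + 2*I) - I*cos(2)
∮_C f(z) dz = 2πi · (I*cos(2 + 2*I) - I*cos(2)) = 2*pi*cos(2) - 2*pi*cos(2 + 2*I)

Final answer: 2*pi*cos(2) - 2*pi*cos(2 + 2*I)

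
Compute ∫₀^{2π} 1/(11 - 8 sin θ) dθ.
Call the integral J. The integrand is 2π-periodic and we integrate over a full period, so shifting θ does not change the value (θ → θ + π/2 turns sin θ into cos θ; θ → θ + π flips the sign of the trig term). Hence
  J = ∫₀^{2π} dθ/(11 + 8 cos θ).
Put z = e^{iθ}: then cos θ = (z + 1/z)/2, dθ = dz/(iz), and z runs once counterclockwise around |z| = 1:
  J = ∮_{|z|=1} 1/(11 + 8*(z + 1/z)/2) · dz/(iz) = (2/i) ∮_{|z|=1} dz/(8*z^2 + 22*z + 8).
The roots of 8*z^2 + 22*z + 8 are z = (-11 ± sqrt(11^2 - 8^2))/8, with sqrt(57) = sqrt(57); their product is 1, so only z₊ = -11/8 + sqrt(57)/8 lies inside the unit circle (z₋ = -11/8 - sqrt(57)/8 lies outside).
z₊ is a simple zero of q(z) = 8*z^2 + 22*z + 8, so Res(1/q, z₊) = 1/q'(z₊) with q'(z) = 16*z + 22; and q'(z₊) = 8*(z₊ - z₋) = 2*sqrt(57).
Therefore J = (2/i) · 2πi · 1/(2*sqrt(57)) = 2*pi/(sqrt(57)) = 2*sqrt(57)*pi/57

Final answer: 2*sqrt(57)*pi/57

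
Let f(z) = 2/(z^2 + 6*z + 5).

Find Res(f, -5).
Write f(z) = P(z)/Q(z) with P(z) = 2 and Q(z) = z^2 + 6*z + 5.
The denominator factors as Q(z) = (z + 5)*(z + 1), so z = -5 is a simple zero of Q and P is analytic there; z = -5 is therefore a simple pole and
  Res(f, z₀) = P(z₀)/Q'(z₀).

Q'(z) = 2*z + 6, so Q'(-5) = -4.
P(-5) = 2.

Res(f, -5) = (2)/(-4) = -1/2

Final answer: -1/2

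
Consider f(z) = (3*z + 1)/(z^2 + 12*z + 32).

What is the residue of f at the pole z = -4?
Write f(z) = P(z)/Q(z) with P(z) = 3*z + 1 and Q(z) = z^2 + 12*z + 32.
The denominator factors as Q(z) = (z + 4)*(z + 8), so z = -4 is a simple zero of Q and P is analytic there; z = -4 is therefore a simple pole and
  Res(f, z₀) = P(z₀)/Q'(z₀).

Q'(z) = 2*z + 12, so Q'(-4) = 4.
P(-4) = -11.

Res(f, -4) = (-11)/(4) = -11/4

Final answer: -11/4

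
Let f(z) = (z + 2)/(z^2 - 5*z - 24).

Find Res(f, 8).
10/11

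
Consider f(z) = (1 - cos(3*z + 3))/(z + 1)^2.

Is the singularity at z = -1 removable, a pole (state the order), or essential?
Let u = z + 1. The argument of cos is 3*z + 3 = 3u, so
  f = (1 - cos(3u))/u^2 = ((3u)^2/2 - (3u)^4/24 + ...)/u^2 = 9/2 - (27/8)*u^2 + ...
The Laurent expansion about u = 0 has no negative powers; equivalently lim_{z→-1} f(z) = 9/2 exists and is finite.
So the singularity is removable.

Final answer: removable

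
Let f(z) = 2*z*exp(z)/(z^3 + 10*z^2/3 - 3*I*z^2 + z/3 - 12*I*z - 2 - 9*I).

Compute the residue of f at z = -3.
Write f(z) = P(z)/Q(z) with P(z) = 2*z*exp(z) and Q(z) = z^3 + 10*z^2/3 - 3*I*z^2 + z/3 - 12*I*z - 2 - 9*I.
The denominator factors as Q(z) = (z + 1)*(z + 3)*(z - 2/3 - 3*I), so z = -3 is a simple zero of Q and P is analytic there; z = -3 is therefore a simple pole and
  Res(f, z₀) = P(z₀)/Q'(z₀).

Q'(z) = 3*z^2 + 20*z/3 - 6*I*z + 1/3 - 12*I, so Q'(-3) = 22/3 + 6*I.
P(-3) = -6*exp(-3).

Res(f, -3) = (-6*exp(-3))/(22/3 + 6*I) = (-99/202 + 81*I/202)*exp(-3)

Final answer: (-99/202 + 81*I/202)*exp(-3)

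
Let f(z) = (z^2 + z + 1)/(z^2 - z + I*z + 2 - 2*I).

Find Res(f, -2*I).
Write f(z) = P(z)/Q(z) with P(z) = z^2 + z + 1 and Q(z) = z^2 - z + I*z + 2 - 2*I.
The denominator factors as Q(z) = (z + 2*I)*(z - 1 - I), so z = -2*I is a simple zero of Q and P is analytic there; z = -2*I is therefore a simple pole and
  Res(f, z₀) = P(z₀)/Q'(z₀).

Q'(z) = 2*z - 1 + I, so Q'(-2*I) = -1 - 3*I.
P(-2*I) = -3 - 2*I.

Res(f, -2*I) = (-3 - 2*I)/(-1 - 3*I) = 9/10 - 7*I/10

Final answer: 9/10 - 7*I/10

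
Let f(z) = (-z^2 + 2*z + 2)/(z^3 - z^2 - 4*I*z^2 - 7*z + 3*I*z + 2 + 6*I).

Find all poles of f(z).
The singularities of f are the zeros of the denominator. Factoring,
  z^3 - z^2 - 4*I*z^2 - 7*z + 3*I*z + 2 + 6*I = (z + 1 - I)*(z - 2*I)*(z - 2 - I)
so the candidates are z = -1 + I, z = 2*I, z = 2 + I.

Check the numerator P(z) = -z^2 + 2*z + 2 at each one:
  P(-1 + I) = 4*I ≠ 0, so z = -1 + I is a (simple) pole.
  P(2*I) = 6 + 4*I ≠ 0, so z = 2*I is a (simple) pole.
  P(2 + I) = 3 - 2*I ≠ 0, so z = 2 + I is a (simple) pole.

Poles of f: {-1 + I, 2*I, 2 + I}

Final answer: {-1 + I, 2*I, 2 + I}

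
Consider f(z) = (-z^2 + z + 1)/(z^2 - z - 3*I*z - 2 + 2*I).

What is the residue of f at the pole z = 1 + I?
Write f(z) = P(z)/Q(z) with P(z) = -z^2 + z + 1 and Q(z) = z^2 - z - 3*I*z - 2 + 2*I.
The denominator factors as Q(z) = (z - 1 - I)*(z - 2*I), so z = 1 + I is a simple zero of Q and P is analytic there; z = 1 + I is therefore a simple pole and
  Res(f, z₀) = P(z₀)/Q'(z₀).

Q'(z) = 2*z - 1 - 3*I, so Q'(1 + I) = 1 - I.
P(1 + I) = 2 - I.

Res(f, 1 + I) = (2 - I)/(1 - I) = 3/2 + I/2

Final answer: 3/2 + I/2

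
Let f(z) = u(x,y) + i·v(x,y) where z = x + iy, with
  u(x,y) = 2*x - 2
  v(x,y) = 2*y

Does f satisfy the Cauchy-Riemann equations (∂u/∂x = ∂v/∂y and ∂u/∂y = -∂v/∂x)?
∂u/∂x = 2
∂v/∂y = 2
∂u/∂y = 0
∂v/∂x = 0
∂u/∂x = ∂v/∂y and ∂u/∂y = -∂v/∂x hold identically; f is analytic.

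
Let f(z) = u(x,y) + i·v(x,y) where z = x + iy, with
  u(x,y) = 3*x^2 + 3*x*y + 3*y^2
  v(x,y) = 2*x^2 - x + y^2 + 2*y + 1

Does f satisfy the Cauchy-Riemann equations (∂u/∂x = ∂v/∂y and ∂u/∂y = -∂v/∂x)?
∂u/∂x = 6*x + 3*y
∂v/∂y = 2*y + 2
∂u/∂y = 3*x + 6*y
∂v/∂x = 4*x - 1
∂u/∂x ≠ ∂v/∂y and ∂u/∂y ≠ -∂v/∂x; the Cauchy-Riemann equations are not satisfied, so f is not analytic.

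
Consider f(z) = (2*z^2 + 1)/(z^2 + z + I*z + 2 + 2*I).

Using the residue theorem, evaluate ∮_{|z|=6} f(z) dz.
By the residue theorem, ∮_C f(z) dz = 2πi · (sum of the residues of f at the poles inside |z| = 6).

The denominator factors as (z + 2*I)*(z + 1 - I), so the singularities of f are simple poles at z = -2*I, z = -1 + I.
  |-2*I|² = 4 < 36 = 6², so this pole is inside the contour.
  |-1 + I|² = 2 < 36 = 6², so this pole is inside the contour.

With P(z) = 2*z^2 + 1 and Q(z) = z^2 + z + I*z + 2 + 2*I, each pole is simple, so Res(f, z₀) = P(z₀)/Q'(z₀) with Q'(z) = 2*z + 1 + I.
  Res(f, -2*I) = P(-2*I)/Q'(-2*I) = (-7)/(1 - 3*I) = -7/10 - 21*I/10
  Res(f, -1 + I) = P(-1 + I)/Q'(-1 + I) = (1 - 4*I)/(-1 + 3*I) = -13/10 + I/10

Sum of residues inside C: -2 - 2*I
∮_C f(z) dz = 2πi · (-2 - 2*I) = pi*(4 - 4*I)

Final answer: pi*(4 - 4*I)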